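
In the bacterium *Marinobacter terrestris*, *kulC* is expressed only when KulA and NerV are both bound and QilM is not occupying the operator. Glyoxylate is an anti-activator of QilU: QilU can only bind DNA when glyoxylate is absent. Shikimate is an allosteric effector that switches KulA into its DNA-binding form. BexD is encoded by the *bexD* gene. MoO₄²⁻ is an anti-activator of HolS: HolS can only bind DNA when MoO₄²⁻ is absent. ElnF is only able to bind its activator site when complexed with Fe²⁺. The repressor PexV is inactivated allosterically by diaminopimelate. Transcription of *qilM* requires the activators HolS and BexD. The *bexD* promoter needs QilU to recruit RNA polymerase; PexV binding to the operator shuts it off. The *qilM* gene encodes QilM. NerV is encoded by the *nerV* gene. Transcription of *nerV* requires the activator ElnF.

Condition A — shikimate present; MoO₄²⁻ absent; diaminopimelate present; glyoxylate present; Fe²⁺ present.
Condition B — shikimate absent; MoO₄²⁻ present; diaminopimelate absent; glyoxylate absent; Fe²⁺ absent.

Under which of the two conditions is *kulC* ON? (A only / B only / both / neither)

Condition A:
Shikimate is present, so KulA is active.
MoO₄²⁻ is absent, so HolS is active.
Diaminopimelate is present, so PexV is inactive.
Glyoxylate is present, so QilU is inactive.
Required activator QilU is absent, so *bexD* is not transcribed.
So BexD is not produced.
Required activator BexD is absent, so *qilM* is not transcribed.
So QilM is not produced.
Fe²⁺ is present, so ElnF is active.
No repressor is bound and ElnF is active, so *nerV* is transcribed.
So NerV is produced and active.
No repressor is bound and KulA and NerV are active, so *kulC* is transcribed.
→ *kulC* is ON in A.
Condition B:
Shikimate is absent, so KulA is inactive.
MoO₄²⁻ is present, so HolS is inactive.
Diaminopimelate is absent, so PexV is active.
Glyoxylate is absent, so QilU is active.
With repressor PexV bound, *bexD* is not transcribed.
So BexD is not produced.
Required activator HolS is absent, so *qilM* is not transcribed.
So QilM is not produced.
Fe²⁺ is absent, so ElnF is inactive.
Required activator ElnF is absent, so *nerV* is not transcribed.
So NerV is not produced.
Required activator KulA is absent, so *kulC* is not transcribed.
→ *kulC* is OFF in B.

A only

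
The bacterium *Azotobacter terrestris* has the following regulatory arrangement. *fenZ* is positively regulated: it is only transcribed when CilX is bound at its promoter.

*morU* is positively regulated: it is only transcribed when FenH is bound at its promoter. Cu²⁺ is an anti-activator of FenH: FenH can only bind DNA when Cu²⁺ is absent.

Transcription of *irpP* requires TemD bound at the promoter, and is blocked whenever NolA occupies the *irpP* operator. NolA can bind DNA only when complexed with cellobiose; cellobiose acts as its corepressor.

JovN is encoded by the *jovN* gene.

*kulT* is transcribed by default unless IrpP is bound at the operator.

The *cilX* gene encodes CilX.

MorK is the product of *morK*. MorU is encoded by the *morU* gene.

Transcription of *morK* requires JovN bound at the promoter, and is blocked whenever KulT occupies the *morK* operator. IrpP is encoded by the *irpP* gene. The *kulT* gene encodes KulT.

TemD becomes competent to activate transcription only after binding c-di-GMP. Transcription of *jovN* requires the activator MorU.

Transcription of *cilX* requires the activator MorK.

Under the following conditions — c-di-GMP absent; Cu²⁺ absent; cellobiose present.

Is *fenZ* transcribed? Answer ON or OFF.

OFF

Cu²⁺ is absent, so FenH is active.
No repressor is bound and FenH is active, so *morU* is transcribed.
So MorU is produced and active.
No repressor is bound and MorU is active, so *jovN* is transcribed.
So JovN is produced and active.
Cellobiose is present, so NolA is active.
c-di-GMP is absent, so TemD is inactive.
With repressor NolA bound, *irpP* is not transcribed.
So IrpP is not produced.
With no repressor bound, *kulT* is transcribed.
So KulT is produced and active.
With repressor KulT bound, *morK* is not transcribed.
So MorK is not produced.
Required activator MorK is absent, so *cilX* is not transcribed.
So CilX is not produced.
Required activator CilX is absent, so *fenZ* is not transcribed.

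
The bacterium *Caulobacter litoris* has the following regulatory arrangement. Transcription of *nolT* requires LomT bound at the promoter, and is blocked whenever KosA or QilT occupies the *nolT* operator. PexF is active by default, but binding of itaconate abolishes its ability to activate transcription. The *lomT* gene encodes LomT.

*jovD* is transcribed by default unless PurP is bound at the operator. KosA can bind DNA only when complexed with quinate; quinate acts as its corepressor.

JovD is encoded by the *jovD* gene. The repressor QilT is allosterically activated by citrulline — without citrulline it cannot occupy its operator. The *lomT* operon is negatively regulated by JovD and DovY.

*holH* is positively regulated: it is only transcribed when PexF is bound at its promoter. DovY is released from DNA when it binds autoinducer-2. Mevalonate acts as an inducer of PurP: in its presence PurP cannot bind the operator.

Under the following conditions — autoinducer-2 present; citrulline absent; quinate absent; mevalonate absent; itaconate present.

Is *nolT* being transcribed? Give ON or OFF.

Mevalonate is absent, so PurP is active.
With repressor PurP bound, *jovD* is not transcribed.
So JovD is not produced.
Autoinducer-2 is present, so DovY is inactive.
With no repressor bound, *lomT* is transcribed.
So LomT is produced and active.
Quinate is absent, so KosA is inactive.
Citrulline is absent, so QilT is inactive.
No repressor is bound and LomT is active, so *nolT* is transcribed.

ON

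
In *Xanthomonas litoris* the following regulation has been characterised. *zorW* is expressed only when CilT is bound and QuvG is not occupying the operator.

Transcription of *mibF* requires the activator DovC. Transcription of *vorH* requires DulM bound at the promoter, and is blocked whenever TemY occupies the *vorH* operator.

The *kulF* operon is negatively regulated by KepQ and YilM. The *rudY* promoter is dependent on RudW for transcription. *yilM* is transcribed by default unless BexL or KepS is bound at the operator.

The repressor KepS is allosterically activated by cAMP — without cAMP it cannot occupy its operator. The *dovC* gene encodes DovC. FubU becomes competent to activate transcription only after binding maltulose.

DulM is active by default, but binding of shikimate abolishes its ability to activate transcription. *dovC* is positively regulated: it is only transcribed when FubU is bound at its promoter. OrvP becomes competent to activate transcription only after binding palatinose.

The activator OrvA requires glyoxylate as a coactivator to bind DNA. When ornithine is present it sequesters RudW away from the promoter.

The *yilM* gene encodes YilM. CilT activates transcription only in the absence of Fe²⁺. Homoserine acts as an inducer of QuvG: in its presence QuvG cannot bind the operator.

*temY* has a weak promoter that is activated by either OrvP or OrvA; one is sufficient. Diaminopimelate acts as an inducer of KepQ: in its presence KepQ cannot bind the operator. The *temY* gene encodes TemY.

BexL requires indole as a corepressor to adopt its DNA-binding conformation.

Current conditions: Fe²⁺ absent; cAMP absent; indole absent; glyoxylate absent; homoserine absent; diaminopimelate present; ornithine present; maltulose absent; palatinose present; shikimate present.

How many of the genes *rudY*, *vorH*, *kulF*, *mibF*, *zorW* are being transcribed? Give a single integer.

0

Ornithine is present, so RudW is inactive.
Required activator RudW is absent, so *rudY* is not transcribed.
→ *rudY* is OFF.
Shikimate is present, so DulM is inactive.
Palatinose is present, so OrvP is active.
Glyoxylate is absent, so OrvA is inactive.
Activator OrvP is present, so *temY* is transcribed.
So TemY is produced and active.
With repressor TemY bound, *vorH* is not transcribed.
→ *vorH* is OFF.
Diaminopimelate is present, so KepQ is inactive.
Indole is absent, so BexL is inactive.
cAMP is absent, so KepS is inactive.
With no repressor bound, *yilM* is transcribed.
So YilM is produced and active.
With repressor YilM bound, *kulF* is not transcribed.
→ *kulF* is OFF.
Maltulose is absent, so FubU is inactive.
Required activator FubU is absent, so *dovC* is not transcribed.
So DovC is not produced.
Required activator DovC is absent, so *mibF* is not transcribed.
→ *mibF* is OFF.
Homoserine is absent, so QuvG is active.
Fe²⁺ is absent, so CilT is active.
With repressor QuvG bound, *zorW* is not transcribed.
→ *zorW* is OFF.
0 of the 5 genes are transcribed.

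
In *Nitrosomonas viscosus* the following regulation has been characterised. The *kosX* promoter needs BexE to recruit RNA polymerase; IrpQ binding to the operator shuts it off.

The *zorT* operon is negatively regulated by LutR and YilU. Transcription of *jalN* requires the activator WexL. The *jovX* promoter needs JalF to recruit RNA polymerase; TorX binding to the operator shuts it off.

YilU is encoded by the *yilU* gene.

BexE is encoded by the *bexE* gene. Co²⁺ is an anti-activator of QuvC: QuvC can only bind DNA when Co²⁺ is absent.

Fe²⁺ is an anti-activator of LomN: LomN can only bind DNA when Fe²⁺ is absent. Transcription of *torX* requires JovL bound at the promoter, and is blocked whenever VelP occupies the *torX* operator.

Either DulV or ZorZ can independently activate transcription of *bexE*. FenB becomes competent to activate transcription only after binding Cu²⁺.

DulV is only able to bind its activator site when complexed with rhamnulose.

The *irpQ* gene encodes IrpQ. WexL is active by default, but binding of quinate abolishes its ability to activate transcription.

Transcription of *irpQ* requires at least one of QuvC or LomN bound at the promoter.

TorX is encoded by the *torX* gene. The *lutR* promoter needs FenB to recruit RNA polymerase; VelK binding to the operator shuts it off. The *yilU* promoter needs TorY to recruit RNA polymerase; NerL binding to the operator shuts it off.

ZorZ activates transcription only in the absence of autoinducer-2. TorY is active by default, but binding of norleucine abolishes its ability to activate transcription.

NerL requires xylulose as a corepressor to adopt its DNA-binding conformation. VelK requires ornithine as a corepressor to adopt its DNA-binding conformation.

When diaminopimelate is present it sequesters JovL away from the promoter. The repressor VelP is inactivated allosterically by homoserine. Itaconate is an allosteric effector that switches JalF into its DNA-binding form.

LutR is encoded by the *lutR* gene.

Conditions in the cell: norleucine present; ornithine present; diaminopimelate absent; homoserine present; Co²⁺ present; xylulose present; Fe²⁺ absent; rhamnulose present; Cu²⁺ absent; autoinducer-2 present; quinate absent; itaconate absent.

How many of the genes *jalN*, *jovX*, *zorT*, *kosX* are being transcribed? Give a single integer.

2

Quinate is absent, so WexL is active.
No repressor is bound and WexL is active, so *jalN* is transcribed.
→ *jalN* is ON.
Diaminopimelate is absent, so JovL is active.
Homoserine is present, so VelP is inactive.
No repressor is bound and JovL is active, so *torX* is transcribed.
So TorX is produced and active.
Itaconate is absent, so JalF is inactive.
With repressor TorX bound, *jovX* is not transcribed.
→ *jovX* is OFF.
Cu²⁺ is absent, so FenB is inactive.
Ornithine is present, so VelK is active.
With repressor VelK bound, *lutR* is not transcribed.
So LutR is not produced.
Norleucine is present, so TorY is inactive.
Xylulose is present, so NerL is active.
With repressor NerL bound, *yilU* is not transcribed.
So YilU is not produced.
With no repressor bound, *zorT* is transcribed.
→ *zorT* is ON.
Co²⁺ is present, so QuvC is inactive.
Fe²⁺ is absent, so LomN is active.
Activator LomN is present, so *irpQ* is transcribed.
So IrpQ is produced and active.
Rhamnulose is present, so DulV is active.
Autoinducer-2 is present, so ZorZ is inactive.
Activator DulV is present, so *bexE* is transcribed.
So BexE is produced and active.
With repressor IrpQ bound, *kosX* is not transcribed.
→ *kosX* is OFF.
2 of the 4 genes are transcribed.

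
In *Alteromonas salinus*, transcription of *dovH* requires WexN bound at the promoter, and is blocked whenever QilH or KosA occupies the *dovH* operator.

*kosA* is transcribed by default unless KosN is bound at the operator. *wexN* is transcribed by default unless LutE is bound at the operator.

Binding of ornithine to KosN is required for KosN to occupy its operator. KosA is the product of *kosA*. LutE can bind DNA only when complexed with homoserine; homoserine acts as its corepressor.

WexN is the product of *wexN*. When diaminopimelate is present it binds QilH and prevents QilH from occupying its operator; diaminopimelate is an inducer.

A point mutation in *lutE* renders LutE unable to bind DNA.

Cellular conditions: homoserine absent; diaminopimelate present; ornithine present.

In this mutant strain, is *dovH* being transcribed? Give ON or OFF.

Diaminopimelate is present, so QilH is inactive.
LutE is non-functional in this strain, so it has no effect.
With no repressor bound, *wexN* is transcribed.
So WexN is produced and active.
Ornithine is present, so KosN is active.
With repressor KosN bound, *kosA* is not transcribed.
So KosA is not produced.
No repressor is bound and WexN is active, so *dovH* is transcribed.

ON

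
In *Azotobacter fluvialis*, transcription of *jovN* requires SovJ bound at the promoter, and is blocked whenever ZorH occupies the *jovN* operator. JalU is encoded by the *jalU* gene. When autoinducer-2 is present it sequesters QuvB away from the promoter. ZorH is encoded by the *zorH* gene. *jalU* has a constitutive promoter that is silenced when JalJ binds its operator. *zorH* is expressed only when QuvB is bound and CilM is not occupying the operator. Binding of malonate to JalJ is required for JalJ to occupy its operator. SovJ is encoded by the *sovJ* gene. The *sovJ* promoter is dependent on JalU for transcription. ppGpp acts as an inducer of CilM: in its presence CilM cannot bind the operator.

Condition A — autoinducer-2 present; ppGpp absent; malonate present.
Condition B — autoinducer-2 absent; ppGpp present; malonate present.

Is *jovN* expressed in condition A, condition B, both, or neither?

Condition A:
Autoinducer-2 is present, so QuvB is inactive.
ppGpp is absent, so CilM is active.
With repressor CilM bound, *zorH* is not transcribed.
So ZorH is not produced.
Malonate is present, so JalJ is active.
With repressor JalJ bound, *jalU* is not transcribed.
So JalU is not produced.
Required activator JalU is absent, so *sovJ* is not transcribed.
So SovJ is not produced.
Required activator SovJ is absent, so *jovN* is not transcribed.
→ *jovN* is OFF in A.
Condition B:
Autoinducer-2 is absent, so QuvB is active.
ppGpp is present, so CilM is inactive.
No repressor is bound and QuvB is active, so *zorH* is transcribed.
So ZorH is produced and active.
Malonate is present, so JalJ is active.
With repressor JalJ bound, *jalU* is not transcribed.
So JalU is not produced.
Required activator JalU is absent, so *sovJ* is not transcribed.
So SovJ is not produced.
With repressor ZorH bound, *jovN* is not transcribed.
→ *jovN* is OFF in B.

neither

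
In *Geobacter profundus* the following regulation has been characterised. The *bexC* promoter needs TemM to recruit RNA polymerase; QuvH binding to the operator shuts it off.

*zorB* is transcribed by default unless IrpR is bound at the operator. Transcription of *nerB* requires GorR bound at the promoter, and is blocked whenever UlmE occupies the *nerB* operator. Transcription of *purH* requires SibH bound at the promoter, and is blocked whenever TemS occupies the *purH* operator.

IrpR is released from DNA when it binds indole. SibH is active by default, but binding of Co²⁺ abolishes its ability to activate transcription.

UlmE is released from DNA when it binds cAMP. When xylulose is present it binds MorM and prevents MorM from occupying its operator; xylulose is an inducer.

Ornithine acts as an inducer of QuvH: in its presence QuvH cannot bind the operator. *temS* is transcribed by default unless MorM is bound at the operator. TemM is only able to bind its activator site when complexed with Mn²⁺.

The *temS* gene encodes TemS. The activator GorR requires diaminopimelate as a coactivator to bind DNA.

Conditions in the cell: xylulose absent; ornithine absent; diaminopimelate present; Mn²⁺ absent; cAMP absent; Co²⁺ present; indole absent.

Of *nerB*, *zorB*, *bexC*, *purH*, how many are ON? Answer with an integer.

cAMP is absent, so UlmE is active.
Diaminopimelate is present, so GorR is active.
With repressor UlmE bound, *nerB* is not transcribed.
→ *nerB* is OFF.
Indole is absent, so IrpR is active.
With repressor IrpR bound, *zorB* is not transcribed.
→ *zorB* is OFF.
Mn²⁺ is absent, so TemM is inactive.
Ornithine is absent, so QuvH is active.
With repressor QuvH bound, *bexC* is not transcribed.
→ *bexC* is OFF.
Xylulose is absent, so MorM is active.
With repressor MorM bound, *temS* is not transcribed.
So TemS is not produced.
Co²⁺ is present, so SibH is inactive.
Required activator SibH is absent, so *purH* is not transcribed.
→ *purH* is OFF.
0 of the 4 genes are transcribed.

0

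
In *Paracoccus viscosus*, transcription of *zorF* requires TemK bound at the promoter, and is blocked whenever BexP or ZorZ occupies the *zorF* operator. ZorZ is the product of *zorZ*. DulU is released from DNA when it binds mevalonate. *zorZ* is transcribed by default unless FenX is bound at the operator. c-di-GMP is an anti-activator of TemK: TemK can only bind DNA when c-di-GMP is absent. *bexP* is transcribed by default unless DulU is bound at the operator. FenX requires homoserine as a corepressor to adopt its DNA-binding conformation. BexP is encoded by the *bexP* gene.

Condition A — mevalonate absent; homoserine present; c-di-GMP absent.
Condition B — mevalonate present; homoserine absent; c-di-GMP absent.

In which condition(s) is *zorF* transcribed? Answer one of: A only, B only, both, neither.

A only

Condition A:
Mevalonate is absent, so DulU is active.
With repressor DulU bound, *bexP* is not transcribed.
So BexP is not produced.
Homoserine is present, so FenX is active.
With repressor FenX bound, *zorZ* is not transcribed.
So ZorZ is not produced.
c-di-GMP is absent, so TemK is active.
No repressor is bound and TemK is active, so *zorF* is transcribed.
→ *zorF* is ON in A.
Condition B:
Mevalonate is present, so DulU is inactive.
With no repressor bound, *bexP* is transcribed.
So BexP is produced and active.
Homoserine is absent, so FenX is inactive.
With no repressor bound, *zorZ* is transcribed.
So ZorZ is produced and active.
c-di-GMP is absent, so TemK is active.
With repressor BexP bound, *zorF* is not transcribed.
→ *zorF* is OFF in B.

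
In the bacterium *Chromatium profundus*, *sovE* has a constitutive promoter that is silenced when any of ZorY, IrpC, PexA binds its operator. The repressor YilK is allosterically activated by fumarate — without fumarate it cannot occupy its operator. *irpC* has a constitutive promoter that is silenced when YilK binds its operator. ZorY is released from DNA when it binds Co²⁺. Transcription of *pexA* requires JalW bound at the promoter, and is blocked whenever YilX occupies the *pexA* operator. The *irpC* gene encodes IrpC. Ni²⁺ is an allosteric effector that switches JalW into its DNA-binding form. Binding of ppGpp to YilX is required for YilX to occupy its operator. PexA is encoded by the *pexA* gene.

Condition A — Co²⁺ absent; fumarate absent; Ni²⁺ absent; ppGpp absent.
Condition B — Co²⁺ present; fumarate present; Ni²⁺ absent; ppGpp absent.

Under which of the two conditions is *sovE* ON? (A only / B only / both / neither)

B only

Condition A:
Co²⁺ is absent, so ZorY is active.
Fumarate is absent, so YilK is inactive.
With no repressor bound, *irpC* is transcribed.
So IrpC is produced and active.
Ni²⁺ is absent, so JalW is inactive.
ppGpp is absent, so YilX is inactive.
Required activator JalW is absent, so *pexA* is not transcribed.
So PexA is not produced.
With repressor ZorY bound, *sovE* is not transcribed.
→ *sovE* is OFF in A.
Condition B:
Co²⁺ is present, so ZorY is inactive.
Fumarate is present, so YilK is active.
With repressor YilK bound, *irpC* is not transcribed.
So IrpC is not produced.
Ni²⁺ is absent, so JalW is inactive.
ppGpp is absent, so YilX is inactive.
Required activator JalW is absent, so *pexA* is not transcribed.
So PexA is not produced.
With no repressor bound, *sovE* is transcribed.
→ *sovE* is ON in B.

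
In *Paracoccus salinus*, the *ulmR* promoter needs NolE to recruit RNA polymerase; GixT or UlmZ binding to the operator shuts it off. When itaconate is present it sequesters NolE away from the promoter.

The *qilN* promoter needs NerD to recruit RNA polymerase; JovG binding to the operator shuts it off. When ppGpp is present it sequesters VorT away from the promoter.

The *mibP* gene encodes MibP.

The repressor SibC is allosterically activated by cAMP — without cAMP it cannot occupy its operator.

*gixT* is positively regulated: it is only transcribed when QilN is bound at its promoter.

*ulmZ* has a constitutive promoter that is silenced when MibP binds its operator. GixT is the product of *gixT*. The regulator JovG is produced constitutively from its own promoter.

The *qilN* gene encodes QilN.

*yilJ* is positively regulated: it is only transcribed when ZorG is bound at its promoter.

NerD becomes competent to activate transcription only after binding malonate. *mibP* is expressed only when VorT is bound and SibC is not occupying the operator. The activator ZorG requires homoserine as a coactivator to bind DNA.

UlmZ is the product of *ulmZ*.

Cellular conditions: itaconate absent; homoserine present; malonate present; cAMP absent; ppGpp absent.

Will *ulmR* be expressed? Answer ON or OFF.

Malonate is present, so NerD is active.
JovG is produced constitutively and is active.
With repressor JovG bound, *qilN* is not transcribed.
So QilN is not produced.
Required activator QilN is absent, so *gixT* is not transcribed.
So GixT is not produced.
cAMP is absent, so SibC is inactive.
ppGpp is absent, so VorT is active.
No repressor is bound and VorT is active, so *mibP* is transcribed.
So MibP is produced and active.
With repressor MibP bound, *ulmZ* is not transcribed.
So UlmZ is not produced.
Itaconate is absent, so NolE is active.
No repressor is bound and NolE is active, so *ulmR* is transcribed.

ON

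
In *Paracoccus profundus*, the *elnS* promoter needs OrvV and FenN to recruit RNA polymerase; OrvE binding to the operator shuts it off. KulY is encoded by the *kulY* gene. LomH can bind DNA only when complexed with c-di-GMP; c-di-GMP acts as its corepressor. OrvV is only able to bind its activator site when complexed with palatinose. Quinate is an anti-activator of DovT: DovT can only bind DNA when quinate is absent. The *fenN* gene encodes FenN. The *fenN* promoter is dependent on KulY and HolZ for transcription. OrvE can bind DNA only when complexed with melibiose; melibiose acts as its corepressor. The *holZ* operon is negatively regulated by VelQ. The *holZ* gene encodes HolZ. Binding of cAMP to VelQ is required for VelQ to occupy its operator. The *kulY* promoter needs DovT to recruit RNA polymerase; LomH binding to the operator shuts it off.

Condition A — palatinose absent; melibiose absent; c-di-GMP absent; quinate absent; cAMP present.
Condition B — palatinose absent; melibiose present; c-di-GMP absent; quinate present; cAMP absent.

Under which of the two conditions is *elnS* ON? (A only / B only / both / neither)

Condition A:
Palatinose is absent, so OrvV is inactive.
Melibiose is absent, so OrvE is inactive.
c-di-GMP is absent, so LomH is inactive.
Quinate is absent, so DovT is active.
No repressor is bound and DovT is active, so *kulY* is transcribed.
So KulY is produced and active.
cAMP is present, so VelQ is active.
With repressor VelQ bound, *holZ* is not transcribed.
So HolZ is not produced.
Required activator HolZ is absent, so *fenN* is not transcribed.
So FenN is not produced.
Required activator OrvV is absent, so *elnS* is not transcribed.
→ *elnS* is OFF in A.
Condition B:
Palatinose is absent, so OrvV is inactive.
Melibiose is present, so OrvE is active.
c-di-GMP is absent, so LomH is inactive.
Quinate is present, so DovT is inactive.
Required activator DovT is absent, so *kulY* is not transcribed.
So KulY is not produced.
cAMP is absent, so VelQ is inactive.
With no repressor bound, *holZ* is transcribed.
So HolZ is produced and active.
Required activator KulY is absent, so *fenN* is not transcribed.
So FenN is not produced.
With repressor OrvE bound, *elnS* is not transcribed.
→ *elnS* is OFF in B.

neither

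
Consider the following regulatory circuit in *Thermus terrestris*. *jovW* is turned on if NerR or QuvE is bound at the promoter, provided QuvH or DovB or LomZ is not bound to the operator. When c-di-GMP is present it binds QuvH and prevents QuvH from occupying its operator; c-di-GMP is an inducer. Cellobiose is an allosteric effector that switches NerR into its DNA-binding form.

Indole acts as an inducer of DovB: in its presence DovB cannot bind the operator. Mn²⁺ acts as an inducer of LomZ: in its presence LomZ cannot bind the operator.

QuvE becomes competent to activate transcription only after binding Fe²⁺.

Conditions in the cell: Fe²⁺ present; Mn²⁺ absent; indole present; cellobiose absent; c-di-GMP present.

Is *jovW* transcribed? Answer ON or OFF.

OFF

Cellobiose is absent, so NerR is inactive.
c-di-GMP is present, so QuvH is inactive.
Indole is present, so DovB is inactive.
Mn²⁺ is absent, so LomZ is active.
Fe²⁺ is present, so QuvE is active.
With repressor LomZ bound, *jovW* is not transcribed.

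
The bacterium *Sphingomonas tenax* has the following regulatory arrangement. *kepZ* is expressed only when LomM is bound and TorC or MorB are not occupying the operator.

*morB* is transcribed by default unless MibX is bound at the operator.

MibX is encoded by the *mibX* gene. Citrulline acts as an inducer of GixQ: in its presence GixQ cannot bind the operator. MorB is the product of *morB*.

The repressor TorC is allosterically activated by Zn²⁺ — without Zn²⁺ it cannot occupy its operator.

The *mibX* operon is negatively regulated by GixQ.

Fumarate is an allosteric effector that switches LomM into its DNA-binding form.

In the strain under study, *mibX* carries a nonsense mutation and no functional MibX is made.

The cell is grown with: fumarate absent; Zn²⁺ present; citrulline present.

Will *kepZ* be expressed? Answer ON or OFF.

OFF

Zn²⁺ is present, so TorC is active.
MibX is non-functional in this strain, so it has no effect.
With no repressor bound, *morB* is transcribed.
So MorB is produced and active.
Fumarate is absent, so LomM is inactive.
With repressor TorC bound, *kepZ* is not transcribed.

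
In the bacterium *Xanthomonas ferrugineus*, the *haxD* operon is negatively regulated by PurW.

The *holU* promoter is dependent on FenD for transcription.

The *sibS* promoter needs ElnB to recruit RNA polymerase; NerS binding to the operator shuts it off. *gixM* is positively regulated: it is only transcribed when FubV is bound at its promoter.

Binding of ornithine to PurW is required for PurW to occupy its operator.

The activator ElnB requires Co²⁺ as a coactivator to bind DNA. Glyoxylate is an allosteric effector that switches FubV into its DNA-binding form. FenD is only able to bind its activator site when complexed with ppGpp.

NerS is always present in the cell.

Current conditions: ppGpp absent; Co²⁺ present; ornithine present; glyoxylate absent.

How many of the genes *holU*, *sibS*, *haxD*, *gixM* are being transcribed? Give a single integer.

0

ppGpp is absent, so FenD is inactive.
Required activator FenD is absent, so *holU* is not transcribed.
→ *holU* is OFF.
NerS is produced constitutively and is active.
Co²⁺ is present, so ElnB is active.
With repressor NerS bound, *sibS* is not transcribed.
→ *sibS* is OFF.
Ornithine is present, so PurW is active.
With repressor PurW bound, *haxD* is not transcribed.
→ *haxD* is OFF.
Glyoxylate is absent, so FubV is inactive.
Required activator FubV is absent, so *gixM* is not transcribed.
→ *gixM* is OFF.
0 of the 4 genes are transcribed.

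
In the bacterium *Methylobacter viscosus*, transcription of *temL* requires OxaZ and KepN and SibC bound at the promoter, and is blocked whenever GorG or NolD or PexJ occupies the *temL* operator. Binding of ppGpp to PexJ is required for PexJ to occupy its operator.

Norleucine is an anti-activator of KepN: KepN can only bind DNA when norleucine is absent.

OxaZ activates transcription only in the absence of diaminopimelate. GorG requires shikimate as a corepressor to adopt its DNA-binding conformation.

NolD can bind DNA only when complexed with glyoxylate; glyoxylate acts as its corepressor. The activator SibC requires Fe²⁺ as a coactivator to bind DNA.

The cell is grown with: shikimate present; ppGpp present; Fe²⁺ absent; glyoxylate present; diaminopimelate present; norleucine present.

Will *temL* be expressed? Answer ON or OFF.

OFF

Shikimate is present, so GorG is active.
Glyoxylate is present, so NolD is active.
ppGpp is present, so PexJ is active.
Diaminopimelate is present, so OxaZ is inactive.
Norleucine is present, so KepN is inactive.
Fe²⁺ is absent, so SibC is inactive.
With repressor GorG bound, *temL* is not transcribed.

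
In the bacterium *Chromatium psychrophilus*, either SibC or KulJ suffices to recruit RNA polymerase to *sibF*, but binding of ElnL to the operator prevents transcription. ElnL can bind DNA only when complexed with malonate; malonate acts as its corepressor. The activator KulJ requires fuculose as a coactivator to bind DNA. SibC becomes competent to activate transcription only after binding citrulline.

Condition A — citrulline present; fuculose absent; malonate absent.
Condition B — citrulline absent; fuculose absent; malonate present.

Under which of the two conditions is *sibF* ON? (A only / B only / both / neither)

A only

Condition A:
Citrulline is present, so SibC is active.
Fuculose is absent, so KulJ is inactive.
Malonate is absent, so ElnL is inactive.
Activator SibC is present, so *sibF* is transcribed.
→ *sibF* is ON in A.
Condition B:
Citrulline is absent, so SibC is inactive.
Fuculose is absent, so KulJ is inactive.
Malonate is present, so ElnL is active.
With repressor ElnL bound, *sibF* is not transcribed.
→ *sibF* is OFF in B.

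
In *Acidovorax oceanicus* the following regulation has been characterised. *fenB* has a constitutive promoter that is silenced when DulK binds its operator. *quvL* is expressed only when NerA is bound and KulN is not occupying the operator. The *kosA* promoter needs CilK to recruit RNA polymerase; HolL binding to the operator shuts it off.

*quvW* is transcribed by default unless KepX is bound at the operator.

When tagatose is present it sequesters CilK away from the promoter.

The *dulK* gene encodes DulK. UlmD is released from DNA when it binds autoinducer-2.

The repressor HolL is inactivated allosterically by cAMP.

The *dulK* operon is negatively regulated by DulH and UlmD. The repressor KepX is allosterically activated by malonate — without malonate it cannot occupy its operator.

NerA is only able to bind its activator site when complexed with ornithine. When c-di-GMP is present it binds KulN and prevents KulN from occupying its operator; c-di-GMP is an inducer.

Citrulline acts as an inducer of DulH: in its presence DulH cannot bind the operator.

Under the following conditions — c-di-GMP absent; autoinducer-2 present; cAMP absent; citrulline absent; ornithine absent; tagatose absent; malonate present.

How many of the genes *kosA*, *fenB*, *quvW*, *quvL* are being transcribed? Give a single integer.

cAMP is absent, so HolL is active.
Tagatose is absent, so CilK is active.
With repressor HolL bound, *kosA* is not transcribed.
→ *kosA* is OFF.
Citrulline is absent, so DulH is active.
Autoinducer-2 is present, so UlmD is inactive.
With repressor DulH bound, *dulK* is not transcribed.
So DulK is not produced.
With no repressor bound, *fenB* is transcribed.
→ *fenB* is ON.
Malonate is present, so KepX is active.
With repressor KepX bound, *quvW* is not transcribed.
→ *quvW* is OFF.
c-di-GMP is absent, so KulN is active.
Ornithine is absent, so NerA is inactive.
With repressor KulN bound, *quvL* is not transcribed.
→ *quvL* is OFF.
1 of the 4 genes is transcribed.

1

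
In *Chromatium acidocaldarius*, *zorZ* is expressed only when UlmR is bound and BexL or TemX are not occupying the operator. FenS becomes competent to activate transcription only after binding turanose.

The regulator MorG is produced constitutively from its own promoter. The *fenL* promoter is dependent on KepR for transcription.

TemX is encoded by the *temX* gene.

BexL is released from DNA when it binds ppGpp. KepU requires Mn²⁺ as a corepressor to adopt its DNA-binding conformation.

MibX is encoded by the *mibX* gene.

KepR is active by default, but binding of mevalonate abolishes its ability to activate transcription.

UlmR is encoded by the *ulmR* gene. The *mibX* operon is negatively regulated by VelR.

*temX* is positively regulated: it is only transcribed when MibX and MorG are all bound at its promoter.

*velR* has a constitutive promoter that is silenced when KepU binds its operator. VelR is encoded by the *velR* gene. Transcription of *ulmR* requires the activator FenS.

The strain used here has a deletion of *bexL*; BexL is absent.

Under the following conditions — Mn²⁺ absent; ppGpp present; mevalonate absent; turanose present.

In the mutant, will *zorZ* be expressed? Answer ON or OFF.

BexL is non-functional in this strain, so it has no effect.
Turanose is present, so FenS is active.
No repressor is bound and FenS is active, so *ulmR* is transcribed.
So UlmR is produced and active.
Mn²⁺ is absent, so KepU is inactive.
With no repressor bound, *velR* is transcribed.
So VelR is produced and active.
With repressor VelR bound, *mibX* is not transcribed.
So MibX is not produced.
MorG is produced constitutively and is active.
Required activator MibX is absent, so *temX* is not transcribed.
So TemX is not produced.
No repressor is bound and UlmR is active, so *zorZ* is transcribed.

ON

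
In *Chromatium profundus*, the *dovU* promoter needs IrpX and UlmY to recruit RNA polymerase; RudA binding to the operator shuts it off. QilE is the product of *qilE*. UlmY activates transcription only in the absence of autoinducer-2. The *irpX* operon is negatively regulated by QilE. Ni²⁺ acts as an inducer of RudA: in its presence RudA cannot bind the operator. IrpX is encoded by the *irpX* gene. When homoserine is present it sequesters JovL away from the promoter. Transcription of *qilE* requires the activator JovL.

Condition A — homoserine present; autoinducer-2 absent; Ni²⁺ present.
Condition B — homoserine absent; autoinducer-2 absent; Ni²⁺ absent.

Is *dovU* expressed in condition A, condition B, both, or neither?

A only

Condition A:
Homoserine is present, so JovL is inactive.
Required activator JovL is absent, so *qilE* is not transcribed.
So QilE is not produced.
With no repressor bound, *irpX* is transcribed.
So IrpX is produced and active.
Autoinducer-2 is absent, so UlmY is active.
Ni²⁺ is present, so RudA is inactive.
No repressor is bound and IrpX and UlmY are active, so *dovU* is transcribed.
→ *dovU* is ON in A.
Condition B:
Homoserine is absent, so JovL is active.
No repressor is bound and JovL is active, so *qilE* is transcribed.
So QilE is produced and active.
With repressor QilE bound, *irpX* is not transcribed.
So IrpX is not produced.
Autoinducer-2 is absent, so UlmY is active.
Ni²⁺ is absent, so RudA is active.
With repressor RudA bound, *dovU* is not transcribed.
→ *dovU* is OFF in B.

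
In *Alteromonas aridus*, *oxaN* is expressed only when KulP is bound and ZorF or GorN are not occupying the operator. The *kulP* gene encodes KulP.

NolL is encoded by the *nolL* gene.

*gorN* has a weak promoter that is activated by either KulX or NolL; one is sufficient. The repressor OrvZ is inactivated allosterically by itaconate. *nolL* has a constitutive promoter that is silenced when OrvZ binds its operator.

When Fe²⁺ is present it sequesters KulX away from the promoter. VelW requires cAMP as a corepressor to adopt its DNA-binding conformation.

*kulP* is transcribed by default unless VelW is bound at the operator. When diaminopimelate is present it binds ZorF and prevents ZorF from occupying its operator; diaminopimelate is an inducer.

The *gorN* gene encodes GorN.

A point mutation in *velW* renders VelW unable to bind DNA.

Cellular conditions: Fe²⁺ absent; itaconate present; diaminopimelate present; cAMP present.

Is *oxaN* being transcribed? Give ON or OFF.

VelW is non-functional in this strain, so it has no effect.
With no repressor bound, *kulP* is transcribed.
So KulP is produced and active.
Diaminopimelate is present, so ZorF is inactive.
Fe²⁺ is absent, so KulX is active.
Itaconate is present, so OrvZ is inactive.
With no repressor bound, *nolL* is transcribed.
So NolL is produced and active.
Activator KulX is present, so *gorN* is transcribed.
So GorN is produced and active.
With repressor GorN bound, *oxaN* is not transcribed.

OFF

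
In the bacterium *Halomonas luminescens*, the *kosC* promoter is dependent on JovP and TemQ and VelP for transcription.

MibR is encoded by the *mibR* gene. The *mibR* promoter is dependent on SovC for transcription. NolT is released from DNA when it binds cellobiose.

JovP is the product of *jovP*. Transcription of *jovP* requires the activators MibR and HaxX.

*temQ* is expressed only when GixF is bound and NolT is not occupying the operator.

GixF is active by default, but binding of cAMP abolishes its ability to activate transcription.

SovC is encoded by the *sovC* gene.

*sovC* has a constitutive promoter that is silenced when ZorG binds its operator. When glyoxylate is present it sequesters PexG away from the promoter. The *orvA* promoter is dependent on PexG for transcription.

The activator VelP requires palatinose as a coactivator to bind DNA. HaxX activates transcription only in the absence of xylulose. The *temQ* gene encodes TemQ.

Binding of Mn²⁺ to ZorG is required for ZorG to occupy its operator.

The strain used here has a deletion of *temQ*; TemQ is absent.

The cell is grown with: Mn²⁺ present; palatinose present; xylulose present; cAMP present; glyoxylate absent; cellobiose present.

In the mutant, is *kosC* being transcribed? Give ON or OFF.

OFF

Mn²⁺ is present, so ZorG is active.
With repressor ZorG bound, *sovC* is not transcribed.
So SovC is not produced.
Required activator SovC is absent, so *mibR* is not transcribed.
So MibR is not produced.
Xylulose is present, so HaxX is inactive.
Required activator MibR is absent, so *jovP* is not transcribed.
So JovP is not produced.
TemQ is non-functional in this strain, so it has no effect.
Palatinose is present, so VelP is active.
Required activator JovP is absent, so *kosC* is not transcribed.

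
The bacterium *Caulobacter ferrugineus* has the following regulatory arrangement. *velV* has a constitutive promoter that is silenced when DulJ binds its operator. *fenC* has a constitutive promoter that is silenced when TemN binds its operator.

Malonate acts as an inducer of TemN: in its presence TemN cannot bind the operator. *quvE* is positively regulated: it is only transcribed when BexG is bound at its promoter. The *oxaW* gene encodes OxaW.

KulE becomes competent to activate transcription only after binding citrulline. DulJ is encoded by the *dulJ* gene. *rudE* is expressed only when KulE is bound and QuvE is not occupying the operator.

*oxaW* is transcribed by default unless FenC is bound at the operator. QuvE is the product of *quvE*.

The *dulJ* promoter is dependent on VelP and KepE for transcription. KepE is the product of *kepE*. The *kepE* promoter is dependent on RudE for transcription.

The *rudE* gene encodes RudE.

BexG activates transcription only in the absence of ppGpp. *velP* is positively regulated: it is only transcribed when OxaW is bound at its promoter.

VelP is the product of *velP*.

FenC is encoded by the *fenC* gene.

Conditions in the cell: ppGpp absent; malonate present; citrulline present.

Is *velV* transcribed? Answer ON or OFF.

Malonate is present, so TemN is inactive.
With no repressor bound, *fenC* is transcribed.
So FenC is produced and active.
With repressor FenC bound, *oxaW* is not transcribed.
So OxaW is not produced.
Required activator OxaW is absent, so *velP* is not transcribed.
So VelP is not produced.
ppGpp is absent, so BexG is active.
No repressor is bound and BexG is active, so *quvE* is transcribed.
So QuvE is produced and active.
Citrulline is present, so KulE is active.
With repressor QuvE bound, *rudE* is not transcribed.
So RudE is not produced.
Required activator RudE is absent, so *kepE* is not transcribed.
So KepE is not produced.
Required activator VelP is absent, so *dulJ* is not transcribed.
So DulJ is not produced.
With no repressor bound, *velV* is transcribed.

ON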